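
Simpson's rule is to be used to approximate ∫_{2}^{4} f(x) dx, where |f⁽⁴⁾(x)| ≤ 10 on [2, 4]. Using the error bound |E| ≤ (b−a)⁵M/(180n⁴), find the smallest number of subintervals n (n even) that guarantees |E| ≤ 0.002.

6

Need 320/(180n⁴) ≤ 0.002.
n⁴ ≥ 320/(180·0.002) = 888.889 ⇒ n ≥ 5.4602, so the smallest even n is 6. (n must be even for Simpson's rule.)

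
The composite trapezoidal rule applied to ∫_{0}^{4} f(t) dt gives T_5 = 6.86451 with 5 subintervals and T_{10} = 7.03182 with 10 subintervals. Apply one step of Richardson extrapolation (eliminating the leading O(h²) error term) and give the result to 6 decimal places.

R = (4·T_{10} − T_5) / 3 = (4·7.03182 − 6.86451)/3 = (21.26277)/3 = 7.087590.

7.087590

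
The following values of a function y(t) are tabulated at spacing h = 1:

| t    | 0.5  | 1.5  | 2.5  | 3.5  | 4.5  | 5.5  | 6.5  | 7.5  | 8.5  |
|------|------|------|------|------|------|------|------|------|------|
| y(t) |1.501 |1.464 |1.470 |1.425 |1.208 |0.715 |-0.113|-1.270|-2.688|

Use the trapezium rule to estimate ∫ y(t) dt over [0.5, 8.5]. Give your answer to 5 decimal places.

4.30550

h = 1, n = 8.
(h/2)·[y₀ + 2y₁ + 2y₂ + 2y₃ + 2y₄ + 2y₅ + 2y₆ + 2y₇ + y₈] = 0.5·(8.611) = 4.30550.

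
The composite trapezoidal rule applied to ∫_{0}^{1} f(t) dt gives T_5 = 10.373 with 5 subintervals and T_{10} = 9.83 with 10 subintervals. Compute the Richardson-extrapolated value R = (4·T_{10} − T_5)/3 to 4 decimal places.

R = (4·T_{10} − T_5) / 3 = (4·9.83 − 10.373)/3 = (28.947)/3 = 9.6490.

9.6490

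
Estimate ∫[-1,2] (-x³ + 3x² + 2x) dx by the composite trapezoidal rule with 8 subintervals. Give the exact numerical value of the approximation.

8.35546875

h = (2 − (-1))/8 = 0.375.
Nodes x₀,…,x₈ = -1, -0.625, -0.25, 0.125, 0.5, 0.875, 1.25, 1.625, 2.
f(x) = -x³ + 3x² + 2x: f₀=2, f₁=0.166015625, f₂=-0.296875, f₃=0.294921875, f₄=1.625, f₅=3.376953125, f₆=5.234375, f₇=6.880859375, f₈=8.
(h/2)·[f₀ + 2f₁ + 2f₂ + 2f₃ + 2f₄ + 2f₅ + 2f₆ + 2f₇ + f₈] = 0.1875·(44.5625) = 8.35546875.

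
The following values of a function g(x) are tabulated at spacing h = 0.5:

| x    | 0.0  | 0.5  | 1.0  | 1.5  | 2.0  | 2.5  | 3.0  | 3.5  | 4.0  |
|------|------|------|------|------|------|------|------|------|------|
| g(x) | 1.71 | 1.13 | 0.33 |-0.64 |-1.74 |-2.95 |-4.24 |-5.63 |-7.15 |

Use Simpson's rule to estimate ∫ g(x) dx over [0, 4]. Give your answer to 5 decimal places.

h = 0.5, n = 8.
(h/3)·[y₀ + 4y₁ + 2y₂ + 4y₃ + 2y₄ + 4y₅ + 2y₆ + 4y₇ + y₈] = 0.166667·(-49.10) = -8.18333.

-8.18333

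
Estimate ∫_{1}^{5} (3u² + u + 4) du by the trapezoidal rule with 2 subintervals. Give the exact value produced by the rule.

160

h = (5 − 1)/2 = 2.
Nodes u₀,…,u₂ = 1, 3, 5.
f(u) = 3u² + u + 4: f₀=8, f₁=34, f₂=84.
(h/2)·[f₀ + 2f₁ + f₂] = 1·(160) = 160.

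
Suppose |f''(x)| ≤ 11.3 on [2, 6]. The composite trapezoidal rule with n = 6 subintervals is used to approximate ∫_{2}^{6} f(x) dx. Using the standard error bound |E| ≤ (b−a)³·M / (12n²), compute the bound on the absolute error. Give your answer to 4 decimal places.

1.6741

|E| ≤ (4)³·11.3 / (12·6²) = 723.2/432 = 1.6741.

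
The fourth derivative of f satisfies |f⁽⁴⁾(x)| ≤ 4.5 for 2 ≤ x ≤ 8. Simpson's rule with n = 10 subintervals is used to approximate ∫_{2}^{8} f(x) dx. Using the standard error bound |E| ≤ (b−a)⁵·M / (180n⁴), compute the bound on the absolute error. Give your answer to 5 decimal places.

0.01944

|E| ≤ (6)⁵·4.5 / (180·10⁴) = 34992/1800000 = 0.01944.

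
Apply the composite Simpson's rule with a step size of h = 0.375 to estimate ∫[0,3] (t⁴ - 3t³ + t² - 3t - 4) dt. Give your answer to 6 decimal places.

h = (3 − 0)/8 = 0.375.
Nodes t₀,…,t₈ = 0, 0.375, 0.75, 1.125, 1.5, 1.875, 2.25, 2.625, 3.
f(t) = t⁴ - 3t³ + t² - 3t - 4: f₀=-4, f₁=-5.122802734375, f₂=-6.63671875, f₃=-8.779052734375, f₄=-11.3125, f₅=-13.525146484375, f₆=-14.23046875, f₇=-11.767333984375, f₈=-4.
(h/3)·[f₀ + 4f₁ + 2f₂ + 4f₃ + 2f₄ + 4f₅ + 2f₆ + 4f₇ + f₈] = 0.125·(-229.13671875) = -28.642090.

-28.642090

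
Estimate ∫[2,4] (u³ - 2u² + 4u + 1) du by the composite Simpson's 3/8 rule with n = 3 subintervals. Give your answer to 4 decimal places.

h = (4 − 2)/3 = 0.666667.
Nodes u₀,…,u₃ = 2, 2.666667, 3.333333, 4.
f(u) = u³ - 2u² + 4u + 1: f₀=9, f₁=16.407407, f₂=29.148148, f₃=49.
(3h/8)·[f₀ + 3f₁ + 3f₂ + f₃] = 0.25·(194.666667) = 48.6667.

48.6667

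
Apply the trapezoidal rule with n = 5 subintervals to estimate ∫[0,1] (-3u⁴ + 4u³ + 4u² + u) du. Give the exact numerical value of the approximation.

h = (1 − 0)/5 = 0.2.
Nodes u₀,…,u₅ = 0, 0.2, 0.4, 0.6, 0.8, 1.
f(u) = -3u⁴ + 4u³ + 4u² + u: f₀=0, f₁=0.3872, f₂=1.2192, f₃=2.5152, f₄=4.1792, f₅=6.
(h/2)·[f₀ + 2f₁ + 2f₂ + 2f₃ + 2f₄ + f₅] = 0.1·(22.6016) = 2.26016.

2.26016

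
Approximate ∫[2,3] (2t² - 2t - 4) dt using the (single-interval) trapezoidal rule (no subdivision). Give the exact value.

T = (b−a)/2 · [f(2) + f(3)] = 0.5·[0 + 8] = 4.

4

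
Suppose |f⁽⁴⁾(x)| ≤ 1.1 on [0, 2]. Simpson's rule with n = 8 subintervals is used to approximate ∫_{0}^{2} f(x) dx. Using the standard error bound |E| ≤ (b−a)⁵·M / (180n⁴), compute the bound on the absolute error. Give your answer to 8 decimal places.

0.00004774

|E| ≤ (2)⁵·1.1 / (180·8⁴) = 35.2/737280 = 0.00004774.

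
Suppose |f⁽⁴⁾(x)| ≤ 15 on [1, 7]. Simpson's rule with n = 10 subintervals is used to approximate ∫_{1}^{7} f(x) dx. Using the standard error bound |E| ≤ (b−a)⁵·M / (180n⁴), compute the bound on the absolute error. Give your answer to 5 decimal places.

0.06480

|E| ≤ (6)⁵·15 / (180·10⁴) = 116640/1800000 = 0.06480.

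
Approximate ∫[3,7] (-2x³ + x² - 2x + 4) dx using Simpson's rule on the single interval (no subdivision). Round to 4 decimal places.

-1078.6667

S = (b−a)/6 · [f(3) + 4f(5) + f(7)] = 0.666667·[(-47) + 4·(-231) + (-647)] = -1078.6667.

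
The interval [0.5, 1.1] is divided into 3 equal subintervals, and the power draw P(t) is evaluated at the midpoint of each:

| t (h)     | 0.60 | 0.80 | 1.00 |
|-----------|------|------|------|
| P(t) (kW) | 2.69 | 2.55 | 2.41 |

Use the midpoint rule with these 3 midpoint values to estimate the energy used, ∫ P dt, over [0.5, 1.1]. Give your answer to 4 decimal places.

h = 0.2, n = 3.
h·[y(m₁) + y(m₂) + y(m₃)] = 0.2·(7.65) = 1.5300.

1.5300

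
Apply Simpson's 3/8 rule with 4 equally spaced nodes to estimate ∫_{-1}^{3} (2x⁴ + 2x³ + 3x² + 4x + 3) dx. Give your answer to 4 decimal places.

201.1852

h = (3 − (-1))/3 = 1.333333.
Nodes x₀,…,x₃ = -1, 0.333333, 1.666667, 3.
f(x) = 2x⁴ + 2x³ + 3x² + 4x + 3: f₀=2, f₁=4.765432, f₂=42.691358, f₃=258.
(3h/8)·[f₀ + 3f₁ + 3f₂ + f₃] = 0.5·(402.370370) = 201.1852.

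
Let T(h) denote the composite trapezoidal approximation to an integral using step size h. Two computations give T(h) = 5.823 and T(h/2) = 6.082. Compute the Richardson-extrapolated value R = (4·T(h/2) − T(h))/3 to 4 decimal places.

6.1683

R = (4·T(h/2) − T(h)) / 3 = (4·6.082 − 5.823)/3 = (18.505)/3 = 6.1683.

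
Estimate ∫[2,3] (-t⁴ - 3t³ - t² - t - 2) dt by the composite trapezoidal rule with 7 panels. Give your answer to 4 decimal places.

-101.9925

h = (3 − 2)/7 = 0.142857.
Nodes t₀,…,t₇ = 2, 2.142857, 2.285714, 2.428571, 2.571429, 2.714286, 2.857143, 3.
f(t) = -t⁴ - 3t³ - t² - t - 2: f₀=-48, f₁=-59.338609, f₂=-72.630571, f₃=-88.083299, f₄=-105.914202, f₅=-126.350687, f₆=-149.630154, f₇=-176.
(h/2)·[f₀ + 2f₁ + 2f₂ + 2f₃ + 2f₄ + 2f₅ + 2f₆ + f₇] = 0.071429·(-1427.895044) = -101.9925.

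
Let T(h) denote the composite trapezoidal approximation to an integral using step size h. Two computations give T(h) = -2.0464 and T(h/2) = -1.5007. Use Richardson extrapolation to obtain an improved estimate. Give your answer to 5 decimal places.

R = (4·T(h/2) − T(h)) / 3 = (4·(-1.5007) − (-2.0464))/3 = (-3.9564)/3 = -1.31880.

-1.31880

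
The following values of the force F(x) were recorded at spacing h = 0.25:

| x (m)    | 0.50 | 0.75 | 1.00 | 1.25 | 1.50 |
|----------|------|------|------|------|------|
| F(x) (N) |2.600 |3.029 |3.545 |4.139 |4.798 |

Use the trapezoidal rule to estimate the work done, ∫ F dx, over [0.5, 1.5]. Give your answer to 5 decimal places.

3.60300

h = 0.25, n = 4.
(h/2)·[y₀ + 2y₁ + 2y₂ + 2y₃ + y₄] = 0.125·(28.824) = 3.60300.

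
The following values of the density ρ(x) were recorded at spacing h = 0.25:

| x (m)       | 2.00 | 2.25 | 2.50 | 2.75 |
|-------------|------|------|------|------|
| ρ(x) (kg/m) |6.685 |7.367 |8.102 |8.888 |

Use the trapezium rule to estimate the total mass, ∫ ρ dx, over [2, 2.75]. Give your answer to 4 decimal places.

5.8139

h = 0.25, n = 3.
(h/2)·[y₀ + 2y₁ + 2y₂ + y₃] = 0.125·(46.511) = 5.8139.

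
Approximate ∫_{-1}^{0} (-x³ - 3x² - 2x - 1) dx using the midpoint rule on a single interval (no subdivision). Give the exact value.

-0.625

M = (b−a)·f(-0.5) = 1·(-0.625) = -0.625.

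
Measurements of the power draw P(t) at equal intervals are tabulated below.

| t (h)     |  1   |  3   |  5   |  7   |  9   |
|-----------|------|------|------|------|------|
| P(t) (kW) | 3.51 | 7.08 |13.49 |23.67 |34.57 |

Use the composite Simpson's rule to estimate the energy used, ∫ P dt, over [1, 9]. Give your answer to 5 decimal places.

125.37333

h = 2, n = 4.
(h/3)·[y₀ + 4y₁ + 2y₂ + 4y₃ + y₄] = 0.666667·(188.06) = 125.37333.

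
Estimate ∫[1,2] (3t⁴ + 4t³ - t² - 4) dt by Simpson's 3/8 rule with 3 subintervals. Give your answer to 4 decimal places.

27.2778

h = (2 − 1)/3 = 0.333333.
Nodes t₀,…,t₃ = 1, 1.333333, 1.666667, 2.
f(t) = 3t⁴ + 4t³ - t² - 4: f₀=2, f₁=13.185185, f₂=34.888889, f₃=72.
(3h/8)·[f₀ + 3f₁ + 3f₂ + f₃] = 0.125·(218.222222) = 27.2778.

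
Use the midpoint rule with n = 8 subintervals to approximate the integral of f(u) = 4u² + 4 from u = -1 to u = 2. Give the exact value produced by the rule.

23.859375

h = (2 − (-1))/8 = 0.375.
Midpoints m₁,…,m₈ = -0.8125, -0.4375, -0.0625, 0.3125, 0.6875, 1.0625, 1.4375, 1.8125.
f(m₁)=6.640625, f(m₂)=4.765625, f(m₃)=4.015625, f(m₄)=4.390625, f(m₅)=5.890625, f(m₆)=8.515625, f(m₇)=12.265625, f(m₈)=17.140625.
h·[f(m₁) + f(m₂) + f(m₃) + f(m₄) + f(m₅) + f(m₆) + f(m₇) + f(m₈)] = 0.375·(63.625) = 23.859375.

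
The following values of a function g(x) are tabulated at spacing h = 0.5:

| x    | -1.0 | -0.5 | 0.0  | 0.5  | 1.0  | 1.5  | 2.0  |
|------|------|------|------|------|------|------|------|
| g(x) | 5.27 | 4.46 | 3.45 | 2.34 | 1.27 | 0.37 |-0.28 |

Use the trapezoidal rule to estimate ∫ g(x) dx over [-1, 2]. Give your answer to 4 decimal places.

h = 0.5, n = 6.
(h/2)·[y₀ + 2y₁ + 2y₂ + 2y₃ + 2y₄ + 2y₅ + y₆] = 0.25·(28.77) = 7.1925.

7.1925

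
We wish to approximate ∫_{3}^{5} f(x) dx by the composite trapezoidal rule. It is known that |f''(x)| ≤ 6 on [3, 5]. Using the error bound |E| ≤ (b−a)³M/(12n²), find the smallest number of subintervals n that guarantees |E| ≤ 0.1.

7

Need 48/(12n²) ≤ 0.1.
n² ≥ 48/(12·0.1) = 40 ⇒ n ≥ 6.3246, so the smallest n is 7.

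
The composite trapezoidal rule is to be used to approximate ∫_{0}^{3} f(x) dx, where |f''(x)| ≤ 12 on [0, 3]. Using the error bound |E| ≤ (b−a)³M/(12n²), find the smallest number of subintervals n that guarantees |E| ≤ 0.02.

37

Need 324/(12n²) ≤ 0.02.
n² ≥ 324/(12·0.02) = 1350 ⇒ n ≥ 36.7423, so the smallest n is 37.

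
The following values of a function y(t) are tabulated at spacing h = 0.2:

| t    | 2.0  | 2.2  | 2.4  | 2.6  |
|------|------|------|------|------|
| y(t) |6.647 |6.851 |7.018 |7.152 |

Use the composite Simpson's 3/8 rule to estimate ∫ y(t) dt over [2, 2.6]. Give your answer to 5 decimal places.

4.15545

h = 0.2, n = 3.
(3h/8)·[y₀ + 3y₁ + 3y₂ + y₃] = 0.075·(55.406) = 4.15545.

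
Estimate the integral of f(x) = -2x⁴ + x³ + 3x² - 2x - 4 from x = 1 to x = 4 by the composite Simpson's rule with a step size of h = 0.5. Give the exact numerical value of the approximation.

-309.5

h = (4 − 1)/6 = 0.5.
Nodes x₀,…,x₆ = 1, 1.5, 2, 2.5, 3, 3.5, 4.
f(x) = -2x⁴ + x³ + 3x² - 2x - 4: f₀=-4, f₁=-7, f₂=-20, f₃=-52.75, f₄=-118, f₅=-231.5, f₆=-412.
(h/3)·[f₀ + 4f₁ + 2f₂ + 4f₃ + 2f₄ + 4f₅ + f₆] = 0.166667·(-1857) = -309.5.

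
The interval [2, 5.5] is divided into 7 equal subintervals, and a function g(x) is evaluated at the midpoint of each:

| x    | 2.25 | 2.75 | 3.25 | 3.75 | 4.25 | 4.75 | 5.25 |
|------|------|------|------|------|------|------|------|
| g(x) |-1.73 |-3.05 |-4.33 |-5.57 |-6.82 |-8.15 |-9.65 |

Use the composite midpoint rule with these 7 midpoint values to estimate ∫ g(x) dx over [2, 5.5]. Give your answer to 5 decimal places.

-19.65000

h = 0.5, n = 7.
h·[y(m₁) + y(m₂) + y(m₃) + y(m₄) + y(m₅) + y(m₆) + y(m₇)] = 0.5·(-39.30) = -19.65000.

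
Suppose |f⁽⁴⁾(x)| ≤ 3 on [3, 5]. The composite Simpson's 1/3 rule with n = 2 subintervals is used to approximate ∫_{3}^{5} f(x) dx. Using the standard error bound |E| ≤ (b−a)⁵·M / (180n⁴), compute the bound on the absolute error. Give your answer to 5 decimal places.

0.03333

|E| ≤ (2)⁵·3 / (180·2⁴) = 96/2880 = 0.03333.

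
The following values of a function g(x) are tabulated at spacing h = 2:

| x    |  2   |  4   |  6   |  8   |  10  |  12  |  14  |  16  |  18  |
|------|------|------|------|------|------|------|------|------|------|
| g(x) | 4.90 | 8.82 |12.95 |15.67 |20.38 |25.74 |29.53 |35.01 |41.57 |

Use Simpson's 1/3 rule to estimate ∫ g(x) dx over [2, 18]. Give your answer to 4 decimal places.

h = 2, n = 8.
(h/3)·[y₀ + 4y₁ + 2y₂ + 4y₃ + 2y₄ + 4y₅ + 2y₆ + 4y₇ + y₈] = 0.666667·(513.15) = 342.1000.

342.1000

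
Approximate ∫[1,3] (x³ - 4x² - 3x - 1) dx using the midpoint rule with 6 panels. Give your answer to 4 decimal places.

-28.7037

h = (3 − 1)/6 = 0.333333.
Midpoints m₁,…,m₆ = 1.166667, 1.5, 1.833333, 2.166667, 2.5, 2.833333.
f(m₁)=-8.356481, f(m₂)=-11.125, f(m₃)=-13.782407, f(m₄)=-16.106481, f(m₅)=-17.875, f(m₆)=-18.865741.
h·[f(m₁) + f(m₂) + f(m₃) + f(m₄) + f(m₅) + f(m₆)] = 0.333333·(-86.111111) = -28.7037.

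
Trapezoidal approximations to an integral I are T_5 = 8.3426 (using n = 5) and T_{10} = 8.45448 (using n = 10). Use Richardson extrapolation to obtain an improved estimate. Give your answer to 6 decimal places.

8.491773

R = (4·T_{10} − T_5) / 3 = (4·8.45448 − 8.3426)/3 = (25.47532)/3 = 8.491773.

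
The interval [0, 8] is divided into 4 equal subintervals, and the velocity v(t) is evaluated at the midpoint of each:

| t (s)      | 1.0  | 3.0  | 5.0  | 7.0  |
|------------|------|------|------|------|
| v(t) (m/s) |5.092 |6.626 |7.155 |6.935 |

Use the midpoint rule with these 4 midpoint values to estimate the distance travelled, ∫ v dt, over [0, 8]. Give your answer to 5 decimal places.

51.61600

h = 2, n = 4.
h·[y(m₁) + y(m₂) + y(m₃) + y(m₄)] = 2·(25.808) = 51.61600.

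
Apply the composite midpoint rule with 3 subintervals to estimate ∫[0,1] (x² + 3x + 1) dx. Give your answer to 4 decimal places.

h = (1 − 0)/3 = 0.333333.
Midpoints m₁,…,m₃ = 0.166667, 0.5, 0.833333.
f(m₁)=1.527778, f(m₂)=2.75, f(m₃)=4.194444.
h·[f(m₁) + f(m₂) + f(m₃)] = 0.333333·(8.472222) = 2.8241.

2.8241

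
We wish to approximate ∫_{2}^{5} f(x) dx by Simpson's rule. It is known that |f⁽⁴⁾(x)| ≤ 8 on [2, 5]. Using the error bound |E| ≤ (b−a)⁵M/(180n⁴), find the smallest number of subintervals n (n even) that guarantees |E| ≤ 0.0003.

Need 1944/(180n⁴) ≤ 0.0003.
n⁴ ≥ 1944/(180·0.0003) = 36000 ⇒ n ≥ 13.7745, so the smallest even n is 14. (n must be even for Simpson's rule.)

14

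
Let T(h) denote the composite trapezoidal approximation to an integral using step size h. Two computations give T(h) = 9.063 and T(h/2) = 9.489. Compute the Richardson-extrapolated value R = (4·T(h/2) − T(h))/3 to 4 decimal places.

R = (4·T(h/2) − T(h)) / 3 = (4·9.489 − 9.063)/3 = (28.893)/3 = 9.6310.

9.6310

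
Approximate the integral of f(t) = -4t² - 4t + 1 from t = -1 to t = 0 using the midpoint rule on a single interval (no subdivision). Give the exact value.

M = (b−a)·f(-0.5) = 1·(2) = 2.

2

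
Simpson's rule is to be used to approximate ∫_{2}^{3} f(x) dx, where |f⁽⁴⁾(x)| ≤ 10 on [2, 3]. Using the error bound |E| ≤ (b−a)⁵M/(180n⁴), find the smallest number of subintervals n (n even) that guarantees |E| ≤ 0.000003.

Need 10/(180n⁴) ≤ 0.000003.
n⁴ ≥ 10/(180·0.000003) = 18518.5 ⇒ n ≥ 11.6655, so the smallest even n is 12. (n must be even for Simpson's rule.)

12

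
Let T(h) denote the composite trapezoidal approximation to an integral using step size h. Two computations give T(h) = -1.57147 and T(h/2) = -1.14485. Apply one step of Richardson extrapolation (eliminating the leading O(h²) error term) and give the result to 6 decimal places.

-1.002643

R = (4·T(h/2) − T(h)) / 3 = (4·(-1.14485) − (-1.57147))/3 = (-3.00793)/3 = -1.002643.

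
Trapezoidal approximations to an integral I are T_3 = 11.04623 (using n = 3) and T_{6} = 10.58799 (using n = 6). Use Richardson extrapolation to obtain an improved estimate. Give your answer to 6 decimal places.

R = (4·T_{6} − T_3) / 3 = (4·10.58799 − 11.04623)/3 = (31.30573)/3 = 10.435243.

10.435243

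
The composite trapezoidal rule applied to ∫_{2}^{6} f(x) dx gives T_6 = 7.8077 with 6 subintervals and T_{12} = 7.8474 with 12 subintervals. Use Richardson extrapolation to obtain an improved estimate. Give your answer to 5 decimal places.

7.86063

R = (4·T_{12} − T_6) / 3 = (4·7.8474 − 7.8077)/3 = (23.5819)/3 = 7.86063.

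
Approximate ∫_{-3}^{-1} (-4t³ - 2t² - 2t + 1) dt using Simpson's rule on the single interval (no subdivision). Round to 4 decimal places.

S = (b−a)/6 · [f(-3) + 4f(-2) + f(-1)] = 0.333333·[97 + 4·29 + 5] = 72.6667.

72.6667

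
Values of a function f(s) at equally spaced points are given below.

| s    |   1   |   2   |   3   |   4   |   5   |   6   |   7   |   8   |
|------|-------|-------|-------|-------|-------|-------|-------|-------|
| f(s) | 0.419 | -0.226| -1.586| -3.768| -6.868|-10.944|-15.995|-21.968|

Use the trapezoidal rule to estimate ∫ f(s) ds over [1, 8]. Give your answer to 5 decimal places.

h = 1, n = 7.
(h/2)·[y₀ + 2y₁ + 2y₂ + 2y₃ + 2y₄ + 2y₅ + 2y₆ + y₇] = 0.5·(-100.323) = -50.16150.

-50.16150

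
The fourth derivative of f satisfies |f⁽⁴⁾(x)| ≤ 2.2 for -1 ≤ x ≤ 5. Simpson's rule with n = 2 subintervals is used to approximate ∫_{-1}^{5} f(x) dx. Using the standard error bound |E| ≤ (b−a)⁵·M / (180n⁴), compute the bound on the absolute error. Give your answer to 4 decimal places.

|E| ≤ (6)⁵·2.2 / (180·2⁴) = 17107.2/2880 = 5.9400.

5.9400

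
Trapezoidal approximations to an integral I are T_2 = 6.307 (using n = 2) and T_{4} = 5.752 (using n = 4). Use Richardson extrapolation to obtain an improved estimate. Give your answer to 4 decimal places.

R = (4·T_{4} − T_2) / 3 = (4·5.752 − 6.307)/3 = (16.701)/3 = 5.5670.

5.5670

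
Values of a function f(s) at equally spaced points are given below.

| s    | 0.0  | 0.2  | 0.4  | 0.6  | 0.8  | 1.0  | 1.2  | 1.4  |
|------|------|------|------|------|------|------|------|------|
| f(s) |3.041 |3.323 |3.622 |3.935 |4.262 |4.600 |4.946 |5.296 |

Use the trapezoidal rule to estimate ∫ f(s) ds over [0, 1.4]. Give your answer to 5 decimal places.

5.77130

h = 0.2, n = 7.
(h/2)·[y₀ + 2y₁ + 2y₂ + 2y₃ + 2y₄ + 2y₅ + 2y₆ + y₇] = 0.1·(57.713) = 5.77130.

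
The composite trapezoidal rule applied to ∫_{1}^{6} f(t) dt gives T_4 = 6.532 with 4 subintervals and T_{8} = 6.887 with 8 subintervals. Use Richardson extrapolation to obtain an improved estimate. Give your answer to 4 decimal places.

R = (4·T_{8} − T_4) / 3 = (4·6.887 − 6.532)/3 = (21.016)/3 = 7.0053.

7.0053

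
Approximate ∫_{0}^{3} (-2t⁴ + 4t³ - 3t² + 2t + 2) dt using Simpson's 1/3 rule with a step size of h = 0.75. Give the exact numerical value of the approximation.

h = (3 − 0)/4 = 0.75.
Nodes t₀,…,t₄ = 0, 0.75, 1.5, 2.25, 3.
f(t) = -2t⁴ + 4t³ - 3t² + 2t + 2: f₀=2, f₁=2.8671875, f₂=1.625, f₃=-14.3828125, f₄=-73.
(h/3)·[f₀ + 4f₁ + 2f₂ + 4f₃ + f₄] = 0.25·(-113.8125) = -28.453125.

-28.453125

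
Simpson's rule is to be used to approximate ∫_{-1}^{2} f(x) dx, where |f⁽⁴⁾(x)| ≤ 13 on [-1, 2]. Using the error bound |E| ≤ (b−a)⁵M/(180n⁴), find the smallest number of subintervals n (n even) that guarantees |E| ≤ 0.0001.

22

Need 3159/(180n⁴) ≤ 0.0001.
n⁴ ≥ 3159/(180·0.0001) = 175500 ⇒ n ≥ 20.4677, so the smallest even n is 22. (n must be even for Simpson's rule.)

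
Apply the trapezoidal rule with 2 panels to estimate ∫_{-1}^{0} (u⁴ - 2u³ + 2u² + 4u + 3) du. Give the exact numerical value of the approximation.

h = (0 − (-1))/2 = 0.5.
Nodes u₀,…,u₂ = -1, -0.5, 0.
f(u) = u⁴ - 2u³ + 2u² + 4u + 3: f₀=4, f₁=1.8125, f₂=3.
(h/2)·[f₀ + 2f₁ + f₂] = 0.25·(10.625) = 2.65625.

2.65625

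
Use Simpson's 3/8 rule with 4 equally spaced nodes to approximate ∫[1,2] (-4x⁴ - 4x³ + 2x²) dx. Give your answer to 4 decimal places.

-35.1481

h = (2 − 1)/3 = 0.333333.
Nodes x₀,…,x₃ = 1, 1.333333, 1.666667, 2.
f(x) = -4x⁴ - 4x³ + 2x²: f₀=-6, f₁=-18.567901, f₂=-43.827160, f₃=-88.
(3h/8)·[f₀ + 3f₁ + 3f₂ + f₃] = 0.125·(-281.185185) = -35.1481.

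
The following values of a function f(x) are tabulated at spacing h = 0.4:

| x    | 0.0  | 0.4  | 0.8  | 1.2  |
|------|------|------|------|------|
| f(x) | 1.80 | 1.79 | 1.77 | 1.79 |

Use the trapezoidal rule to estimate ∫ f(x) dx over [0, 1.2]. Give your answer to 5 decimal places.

2.14200

h = 0.4, n = 3.
(h/2)·[y₀ + 2y₁ + 2y₂ + y₃] = 0.2·(10.71) = 2.14200.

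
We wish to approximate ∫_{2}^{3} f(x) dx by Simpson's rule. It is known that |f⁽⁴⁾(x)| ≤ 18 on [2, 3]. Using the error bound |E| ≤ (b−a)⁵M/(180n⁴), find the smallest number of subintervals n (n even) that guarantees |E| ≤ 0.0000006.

Need 18/(180n⁴) ≤ 0.0000006.
n⁴ ≥ 18/(180·0.0000006) = 166667 ⇒ n ≥ 20.2052, so the smallest even n is 22. (n must be even for Simpson's rule.)

22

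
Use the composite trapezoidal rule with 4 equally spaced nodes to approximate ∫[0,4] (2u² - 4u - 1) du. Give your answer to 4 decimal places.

h = (4 − 0)/3 = 1.333333.
Nodes u₀,…,u₃ = 0, 1.333333, 2.666667, 4.
f(u) = 2u² - 4u - 1: f₀=-1, f₁=-2.777778, f₂=2.555556, f₃=15.
(h/2)·[f₀ + 2f₁ + 2f₂ + f₃] = 0.666667·(13.555556) = 9.0370.

9.0370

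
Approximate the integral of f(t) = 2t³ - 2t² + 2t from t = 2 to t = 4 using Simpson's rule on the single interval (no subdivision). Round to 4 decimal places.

S = (b−a)/6 · [f(2) + 4f(3) + f(4)] = 0.333333·[12 + 4·42 + 104] = 94.6667.

94.6667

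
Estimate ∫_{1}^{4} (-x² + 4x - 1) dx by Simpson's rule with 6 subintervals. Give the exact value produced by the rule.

6

h = (4 − 1)/6 = 0.5.
Nodes x₀,…,x₆ = 1, 1.5, 2, 2.5, 3, 3.5, 4.
f(x) = -x² + 4x - 1: f₀=2, f₁=2.75, f₂=3, f₃=2.75, f₄=2, f₅=0.75, f₆=-1.
(h/3)·[f₀ + 4f₁ + 2f₂ + 4f₃ + 2f₄ + 4f₅ + f₆] = 0.166667·(36) = 6.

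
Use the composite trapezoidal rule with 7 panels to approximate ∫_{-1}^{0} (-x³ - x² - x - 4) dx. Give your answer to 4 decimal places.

h = (0 − (-1))/7 = 0.142857.
Nodes x₀,…,x₇ = -1, -0.857143, -0.714286, -0.571429, -0.428571, -0.285714, -0.142857, 0.
f(x) = -x³ - x² - x - 4: f₀=-3, f₁=-3.247813, f₂=-3.431487, f₃=-3.568513, f₄=-3.676385, f₅=-3.772595, f₆=-3.874636, f₇=-4.
(h/2)·[f₀ + 2f₁ + 2f₂ + 2f₃ + 2f₄ + 2f₅ + 2f₆ + f₇] = 0.071429·(-50.142857) = -3.5816.

-3.5816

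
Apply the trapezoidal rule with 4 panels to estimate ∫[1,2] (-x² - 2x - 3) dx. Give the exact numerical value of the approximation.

h = (2 − 1)/4 = 0.25.
Nodes x₀,…,x₄ = 1, 1.25, 1.5, 1.75, 2.
f(x) = -x² - 2x - 3: f₀=-6, f₁=-7.0625, f₂=-8.25, f₃=-9.5625, f₄=-11.
(h/2)·[f₀ + 2f₁ + 2f₂ + 2f₃ + f₄] = 0.125·(-66.75) = -8.34375.

-8.34375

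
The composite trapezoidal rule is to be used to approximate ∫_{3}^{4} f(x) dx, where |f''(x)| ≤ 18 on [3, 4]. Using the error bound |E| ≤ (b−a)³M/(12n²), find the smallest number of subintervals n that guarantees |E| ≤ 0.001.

Need 18/(12n²) ≤ 0.001.
n² ≥ 18/(12·0.001) = 1500 ⇒ n ≥ 38.7298, so the smallest n is 39.

39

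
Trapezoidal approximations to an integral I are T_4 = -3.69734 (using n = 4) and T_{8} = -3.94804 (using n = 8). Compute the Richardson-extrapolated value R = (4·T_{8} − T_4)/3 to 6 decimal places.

R = (4·T_{8} − T_4) / 3 = (4·(-3.94804) − (-3.69734))/3 = (-12.09482)/3 = -4.031607.

-4.031607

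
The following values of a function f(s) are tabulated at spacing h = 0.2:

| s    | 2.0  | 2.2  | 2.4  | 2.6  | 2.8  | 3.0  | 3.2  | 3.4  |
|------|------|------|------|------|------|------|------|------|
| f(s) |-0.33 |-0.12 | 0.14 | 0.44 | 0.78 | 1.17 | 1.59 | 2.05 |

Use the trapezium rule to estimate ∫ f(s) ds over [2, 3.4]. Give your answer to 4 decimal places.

h = 0.2, n = 7.
(h/2)·[y₀ + 2y₁ + 2y₂ + 2y₃ + 2y₄ + 2y₅ + 2y₆ + y₇] = 0.1·(9.72) = 0.9720.

0.9720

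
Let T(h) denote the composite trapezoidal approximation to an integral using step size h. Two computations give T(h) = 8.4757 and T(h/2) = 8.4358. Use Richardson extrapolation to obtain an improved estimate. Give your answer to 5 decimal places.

8.42250

R = (4·T(h/2) − T(h)) / 3 = (4·8.4358 − 8.4757)/3 = (25.2675)/3 = 8.42250.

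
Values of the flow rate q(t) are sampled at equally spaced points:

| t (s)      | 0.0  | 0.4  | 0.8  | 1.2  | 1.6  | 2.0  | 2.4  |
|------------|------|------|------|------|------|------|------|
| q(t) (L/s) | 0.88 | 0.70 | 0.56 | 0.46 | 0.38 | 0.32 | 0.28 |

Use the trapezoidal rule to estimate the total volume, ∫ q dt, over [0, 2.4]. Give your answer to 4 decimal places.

1.2000

h = 0.4, n = 6.
(h/2)·[y₀ + 2y₁ + 2y₂ + 2y₃ + 2y₄ + 2y₅ + y₆] = 0.2·(6.00) = 1.2000.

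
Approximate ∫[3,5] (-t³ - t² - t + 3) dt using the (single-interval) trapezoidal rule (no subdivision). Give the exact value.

T = (b−a)/2 · [f(3) + f(5)] = 1·[(-36) + (-152)] = -188.

-188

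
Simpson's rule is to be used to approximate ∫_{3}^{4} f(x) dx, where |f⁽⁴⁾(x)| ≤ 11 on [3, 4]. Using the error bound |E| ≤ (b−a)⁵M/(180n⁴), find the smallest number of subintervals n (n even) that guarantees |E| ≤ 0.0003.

4

Need 11/(180n⁴) ≤ 0.0003.
n⁴ ≥ 11/(180·0.0003) = 203.704 ⇒ n ≥ 3.7779, so the smallest even n is 4. (n must be even for Simpson's rule.)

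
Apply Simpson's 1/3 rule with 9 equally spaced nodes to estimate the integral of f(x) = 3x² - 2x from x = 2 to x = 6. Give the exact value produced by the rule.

h = (6 − 2)/8 = 0.5.
Nodes x₀,…,x₈ = 2, 2.5, 3, 3.5, 4, 4.5, 5, 5.5, 6.
f(x) = 3x² - 2x: f₀=8, f₁=13.75, f₂=21, f₃=29.75, f₄=40, f₅=51.75, f₆=65, f₇=79.75, f₈=96.
(h/3)·[f₀ + 4f₁ + 2f₂ + 4f₃ + 2f₄ + 4f₅ + 2f₆ + 4f₇ + f₈] = 0.166667·(1056) = 176.

176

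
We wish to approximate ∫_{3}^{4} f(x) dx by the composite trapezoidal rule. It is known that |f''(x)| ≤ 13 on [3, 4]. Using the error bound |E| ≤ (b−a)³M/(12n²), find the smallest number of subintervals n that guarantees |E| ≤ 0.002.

Need 13/(12n²) ≤ 0.002.
n² ≥ 13/(12·0.002) = 541.667 ⇒ n ≥ 23.2737, so the smallest n is 24.

24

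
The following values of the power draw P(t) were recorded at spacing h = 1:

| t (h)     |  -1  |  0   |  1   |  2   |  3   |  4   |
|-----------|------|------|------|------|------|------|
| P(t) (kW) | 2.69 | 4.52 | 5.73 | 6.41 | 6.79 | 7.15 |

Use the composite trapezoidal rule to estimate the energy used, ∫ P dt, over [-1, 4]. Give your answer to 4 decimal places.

28.3700

h = 1, n = 5.
(h/2)·[y₀ + 2y₁ + 2y₂ + 2y₃ + 2y₄ + y₅] = 0.5·(56.74) = 28.3700.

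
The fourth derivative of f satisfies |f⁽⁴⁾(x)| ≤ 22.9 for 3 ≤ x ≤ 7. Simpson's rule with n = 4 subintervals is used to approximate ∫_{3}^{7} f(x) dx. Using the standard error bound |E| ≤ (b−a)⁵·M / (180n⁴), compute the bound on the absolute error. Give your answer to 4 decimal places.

0.5089

|E| ≤ (4)⁵·22.9 / (180·4⁴) = 23449.6/46080 = 0.5089.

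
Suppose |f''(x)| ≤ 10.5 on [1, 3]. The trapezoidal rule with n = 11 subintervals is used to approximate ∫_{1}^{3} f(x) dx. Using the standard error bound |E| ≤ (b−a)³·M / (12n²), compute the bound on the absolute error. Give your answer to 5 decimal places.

|E| ≤ (2)³·10.5 / (12·11²) = 84/1452 = 0.05785.

0.05785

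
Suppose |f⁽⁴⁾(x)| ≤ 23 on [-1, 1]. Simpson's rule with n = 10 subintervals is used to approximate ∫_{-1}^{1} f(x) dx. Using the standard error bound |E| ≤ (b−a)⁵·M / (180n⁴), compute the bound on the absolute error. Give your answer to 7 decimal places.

0.0004089

|E| ≤ (2)⁵·23 / (180·10⁴) = 736/1800000 = 0.0004089.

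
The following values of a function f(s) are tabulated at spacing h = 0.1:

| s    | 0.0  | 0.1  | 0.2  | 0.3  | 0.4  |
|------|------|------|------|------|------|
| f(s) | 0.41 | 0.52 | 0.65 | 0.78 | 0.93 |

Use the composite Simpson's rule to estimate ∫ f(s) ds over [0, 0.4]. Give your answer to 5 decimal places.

h = 0.1, n = 4.
(h/3)·[y₀ + 4y₁ + 2y₂ + 4y₃ + y₄] = 0.033333·(7.84) = 0.26133.

0.26133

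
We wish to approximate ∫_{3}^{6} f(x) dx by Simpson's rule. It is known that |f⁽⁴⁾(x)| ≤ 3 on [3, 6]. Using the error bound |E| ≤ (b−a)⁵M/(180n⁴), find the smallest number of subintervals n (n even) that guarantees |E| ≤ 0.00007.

16

Need 729/(180n⁴) ≤ 0.00007.
n⁴ ≥ 729/(180·0.00007) = 57857.1 ⇒ n ≥ 15.5092, so the smallest even n is 16. (n must be even for Simpson's rule.)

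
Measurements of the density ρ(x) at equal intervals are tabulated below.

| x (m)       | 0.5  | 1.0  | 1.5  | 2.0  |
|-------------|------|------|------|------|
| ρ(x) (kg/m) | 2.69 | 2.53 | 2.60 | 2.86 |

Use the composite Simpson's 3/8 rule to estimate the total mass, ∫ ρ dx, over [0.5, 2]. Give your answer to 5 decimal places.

3.92625

h = 0.5, n = 3.
(3h/8)·[y₀ + 3y₁ + 3y₂ + y₃] = 0.1875·(20.94) = 3.92625.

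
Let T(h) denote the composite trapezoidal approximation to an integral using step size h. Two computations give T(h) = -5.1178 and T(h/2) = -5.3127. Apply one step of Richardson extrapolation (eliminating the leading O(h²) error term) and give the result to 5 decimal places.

-5.37767

R = (4·T(h/2) − T(h)) / 3 = (4·(-5.3127) − (-5.1178))/3 = (-16.1330)/3 = -5.37767.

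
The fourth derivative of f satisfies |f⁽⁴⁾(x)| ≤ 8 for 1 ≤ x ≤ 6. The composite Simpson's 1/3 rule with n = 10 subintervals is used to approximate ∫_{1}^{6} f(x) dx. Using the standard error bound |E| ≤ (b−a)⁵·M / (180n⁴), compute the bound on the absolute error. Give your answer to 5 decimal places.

0.01389

|E| ≤ (5)⁵·8 / (180·10⁴) = 25000/1800000 = 0.01389.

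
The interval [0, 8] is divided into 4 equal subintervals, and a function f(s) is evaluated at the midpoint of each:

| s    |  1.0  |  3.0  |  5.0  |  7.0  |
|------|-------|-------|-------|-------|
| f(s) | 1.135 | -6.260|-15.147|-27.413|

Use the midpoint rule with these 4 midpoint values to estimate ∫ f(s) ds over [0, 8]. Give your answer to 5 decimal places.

h = 2, n = 4.
h·[y(m₁) + y(m₂) + y(m₃) + y(m₄)] = 2·(-47.685) = -95.37000.

-95.37000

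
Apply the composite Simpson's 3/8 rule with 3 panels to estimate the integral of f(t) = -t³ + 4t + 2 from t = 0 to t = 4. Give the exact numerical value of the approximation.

h = (4 − 0)/3 = 1.333333.
Nodes t₀,…,t₃ = 0, 1.333333, 2.666667, 4.
f(t) = -t³ + 4t + 2: f₀=2, f₁=4.962963, f₂=-6.296296, f₃=-46.
(3h/8)·[f₀ + 3f₁ + 3f₂ + f₃] = 0.5·(-48) = -24.

-24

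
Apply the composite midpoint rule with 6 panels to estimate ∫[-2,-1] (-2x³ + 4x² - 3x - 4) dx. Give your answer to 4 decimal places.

17.3032

h = (-1 − (-2))/6 = 0.166667.
Midpoints m₁,…,m₆ = -1.916667, -1.75, -1.583333, -1.416667, -1.25, -1.083333.
f(m₁)=30.526620, f(m₂)=24.21875, f(m₃)=18.716435, f(m₄)=13.964120, f(m₅)=9.90625, f(m₆)=6.487269.
h·[f(m₁) + f(m₂) + f(m₃) + f(m₄) + f(m₅) + f(m₆)] = 0.166667·(103.819444) = 17.3032.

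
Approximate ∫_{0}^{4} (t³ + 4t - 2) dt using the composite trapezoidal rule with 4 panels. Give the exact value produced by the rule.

h = (4 − 0)/4 = 1.
Nodes t₀,…,t₄ = 0, 1, 2, 3, 4.
f(t) = t³ + 4t - 2: f₀=-2, f₁=3, f₂=14, f₃=37, f₄=78.
(h/2)·[f₀ + 2f₁ + 2f₂ + 2f₃ + f₄] = 0.5·(184) = 92.

92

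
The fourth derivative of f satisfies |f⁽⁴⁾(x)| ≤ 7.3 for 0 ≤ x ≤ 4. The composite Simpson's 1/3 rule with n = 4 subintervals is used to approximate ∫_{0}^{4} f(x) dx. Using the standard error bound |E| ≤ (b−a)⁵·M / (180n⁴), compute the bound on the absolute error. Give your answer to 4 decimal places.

|E| ≤ (4)⁵·7.3 / (180·4⁴) = 7475.2/46080 = 0.1622.

0.1622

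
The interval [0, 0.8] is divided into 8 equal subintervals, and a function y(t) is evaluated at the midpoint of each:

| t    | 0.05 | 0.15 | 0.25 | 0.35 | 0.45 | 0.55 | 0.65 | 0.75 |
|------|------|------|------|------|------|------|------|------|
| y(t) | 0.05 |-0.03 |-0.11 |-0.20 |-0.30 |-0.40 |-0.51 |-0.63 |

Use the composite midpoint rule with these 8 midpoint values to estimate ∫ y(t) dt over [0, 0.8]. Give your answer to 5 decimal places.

h = 0.1, n = 8.
h·[y(m₁) + y(m₂) + y(m₃) + y(m₄) + y(m₅) + y(m₆) + y(m₇) + y(m₈)] = 0.1·(-2.13) = -0.21300.

-0.21300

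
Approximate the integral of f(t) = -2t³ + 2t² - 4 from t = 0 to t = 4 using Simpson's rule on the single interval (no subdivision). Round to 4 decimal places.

-101.3333

S = (b−a)/6 · [f(0) + 4f(2) + f(4)] = 0.666667·[(-4) + 4·(-12) + (-100)] = -101.3333.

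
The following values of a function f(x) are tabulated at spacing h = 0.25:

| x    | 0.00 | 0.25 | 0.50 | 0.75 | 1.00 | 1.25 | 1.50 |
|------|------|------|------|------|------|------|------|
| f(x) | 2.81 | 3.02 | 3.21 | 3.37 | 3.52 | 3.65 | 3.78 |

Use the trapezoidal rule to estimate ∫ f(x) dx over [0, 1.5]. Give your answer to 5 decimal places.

h = 0.25, n = 6.
(h/2)·[y₀ + 2y₁ + 2y₂ + 2y₃ + 2y₄ + 2y₅ + y₆] = 0.125·(40.13) = 5.01625.

5.01625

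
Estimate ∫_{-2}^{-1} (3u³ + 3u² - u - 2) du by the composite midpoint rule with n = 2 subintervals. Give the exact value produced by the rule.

h = (-1 − (-2))/2 = 0.5.
Midpoints m₁,…,m₂ = -1.75, -1.25.
f(m₁)=-7.140625, f(m₂)=-1.921875.
h·[f(m₁) + f(m₂)] = 0.5·(-9.0625) = -4.53125.

-4.53125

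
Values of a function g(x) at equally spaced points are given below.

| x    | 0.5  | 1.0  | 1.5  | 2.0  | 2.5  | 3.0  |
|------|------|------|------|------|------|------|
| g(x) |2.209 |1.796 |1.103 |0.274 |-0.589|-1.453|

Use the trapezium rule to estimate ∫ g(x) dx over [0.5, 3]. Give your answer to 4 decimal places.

1.4810

h = 0.5, n = 5.
(h/2)·[y₀ + 2y₁ + 2y₂ + 2y₃ + 2y₄ + y₅] = 0.25·(5.924) = 1.4810.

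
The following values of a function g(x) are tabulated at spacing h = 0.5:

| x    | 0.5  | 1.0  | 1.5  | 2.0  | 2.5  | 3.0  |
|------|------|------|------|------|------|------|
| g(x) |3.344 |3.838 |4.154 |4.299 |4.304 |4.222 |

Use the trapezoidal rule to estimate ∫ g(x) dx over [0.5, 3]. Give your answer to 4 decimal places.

h = 0.5, n = 5.
(h/2)·[y₀ + 2y₁ + 2y₂ + 2y₃ + 2y₄ + y₅] = 0.25·(40.756) = 10.1890.

10.1890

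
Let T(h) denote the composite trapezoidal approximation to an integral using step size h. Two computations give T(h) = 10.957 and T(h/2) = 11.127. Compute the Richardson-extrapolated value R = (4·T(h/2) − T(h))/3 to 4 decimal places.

11.1837

R = (4·T(h/2) − T(h)) / 3 = (4·11.127 − 10.957)/3 = (33.551)/3 = 11.1837.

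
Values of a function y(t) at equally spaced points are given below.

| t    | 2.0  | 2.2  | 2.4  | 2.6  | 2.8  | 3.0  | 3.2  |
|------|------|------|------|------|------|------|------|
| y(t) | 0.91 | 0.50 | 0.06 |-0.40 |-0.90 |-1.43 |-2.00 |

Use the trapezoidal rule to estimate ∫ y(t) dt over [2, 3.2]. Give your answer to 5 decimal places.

-0.54300

h = 0.2, n = 6.
(h/2)·[y₀ + 2y₁ + 2y₂ + 2y₃ + 2y₄ + 2y₅ + y₆] = 0.1·(-5.43) = -0.54300.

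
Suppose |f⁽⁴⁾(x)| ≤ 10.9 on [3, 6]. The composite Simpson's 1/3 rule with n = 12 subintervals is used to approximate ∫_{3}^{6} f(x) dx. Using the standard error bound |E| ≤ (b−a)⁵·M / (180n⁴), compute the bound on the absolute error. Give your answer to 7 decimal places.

0.0007096

|E| ≤ (3)⁵·10.9 / (180·12⁴) = 2648.7/3732480 = 0.0007096.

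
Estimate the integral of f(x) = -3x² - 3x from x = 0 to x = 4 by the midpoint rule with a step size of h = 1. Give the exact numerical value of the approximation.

h = (4 − 0)/4 = 1.
Midpoints m₁,…,m₄ = 0.5, 1.5, 2.5, 3.5.
f(m₁)=-2.25, f(m₂)=-11.25, f(m₃)=-26.25, f(m₄)=-47.25.
h·[f(m₁) + f(m₂) + f(m₃) + f(m₄)] = 1·(-87) = -87.

-87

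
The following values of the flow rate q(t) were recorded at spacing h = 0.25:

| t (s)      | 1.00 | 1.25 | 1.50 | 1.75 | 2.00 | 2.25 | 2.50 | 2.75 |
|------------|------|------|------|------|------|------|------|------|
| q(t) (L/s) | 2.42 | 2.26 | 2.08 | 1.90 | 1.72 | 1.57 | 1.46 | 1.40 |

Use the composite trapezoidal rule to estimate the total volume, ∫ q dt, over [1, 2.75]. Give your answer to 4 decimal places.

h = 0.25, n = 7.
(h/2)·[y₀ + 2y₁ + 2y₂ + 2y₃ + 2y₄ + 2y₅ + 2y₆ + y₇] = 0.125·(25.80) = 3.2250.

3.2250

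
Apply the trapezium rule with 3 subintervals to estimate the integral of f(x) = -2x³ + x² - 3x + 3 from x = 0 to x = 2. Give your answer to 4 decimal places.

h = (2 − 0)/3 = 0.666667.
Nodes x₀,…,x₃ = 0, 0.666667, 1.333333, 2.
f(x) = -2x³ + x² - 3x + 3: f₀=3, f₁=0.851852, f₂=-3.962963, f₃=-15.
(h/2)·[f₀ + 2f₁ + 2f₂ + f₃] = 0.333333·(-18.222222) = -6.0741.

-6.0741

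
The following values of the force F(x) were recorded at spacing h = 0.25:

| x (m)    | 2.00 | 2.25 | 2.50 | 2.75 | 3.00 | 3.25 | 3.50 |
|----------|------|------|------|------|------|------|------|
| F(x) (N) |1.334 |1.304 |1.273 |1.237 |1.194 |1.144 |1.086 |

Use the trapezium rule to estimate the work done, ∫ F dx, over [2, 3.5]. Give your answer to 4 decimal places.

h = 0.25, n = 6.
(h/2)·[y₀ + 2y₁ + 2y₂ + 2y₃ + 2y₄ + 2y₅ + y₆] = 0.125·(14.724) = 1.8405.

1.8405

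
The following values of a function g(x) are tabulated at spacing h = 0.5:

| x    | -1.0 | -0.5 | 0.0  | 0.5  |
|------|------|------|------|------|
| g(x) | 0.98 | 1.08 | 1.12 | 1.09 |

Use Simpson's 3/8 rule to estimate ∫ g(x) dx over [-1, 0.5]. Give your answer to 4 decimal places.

1.6256

h = 0.5, n = 3.
(3h/8)·[y₀ + 3y₁ + 3y₂ + y₃] = 0.1875·(8.67) = 1.6256.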